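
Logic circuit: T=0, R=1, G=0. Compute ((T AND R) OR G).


T AND R = 0&1 = 0
0 OR 0 = 0

0


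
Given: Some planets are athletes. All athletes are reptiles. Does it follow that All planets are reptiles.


Premise 1: Some planets are athletes.
Premise 2: All athletes are reptiles.
Conclusion: All planets are reptiles.
Fallacy: illicit minor. The minor term (planets) is distributed in the conclusion ('All planets ...') but undistributed in its premise ('Some planets are athletes' doesn't cover all planets).
Only 'Some planets are reptiles' follows, not 'All'.

Invalid


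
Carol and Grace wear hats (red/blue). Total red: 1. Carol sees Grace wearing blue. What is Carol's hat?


Total red = 1, Grace = blue
Red accounted for: 0
Remaining for Carol: 1
Carol's hat is red.

red


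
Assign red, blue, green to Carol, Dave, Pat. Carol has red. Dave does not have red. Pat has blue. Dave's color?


From clues:
  Pat → blue
  Carol → red
By elimination, Dave gets the remaining.

green


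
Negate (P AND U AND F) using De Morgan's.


De Morgan's law: ¬(P ∧ Q ∧ R) ≡ ¬P ∨ ¬Q ∨ ¬R
¬(P ∧ U ∧ F) = ¬P ∨ ¬U ∨ ¬F

¬P ∨ ¬U ∨ ¬F


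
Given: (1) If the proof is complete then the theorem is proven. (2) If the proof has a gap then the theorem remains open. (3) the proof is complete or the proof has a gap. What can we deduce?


Constructive dilemma: (P → Q) ∧ (R → S), P ∨ R ⊢ Q ∨ S
Premise 1: the proof is complete → the theorem is proven
Premise 2: the proof has a gap → the theorem remains open
Premise 3: the proof is complete ∨ the proof has a gap
Case 1: Assuming the proof is complete, then by Premise 1, the theorem is proven.
Case 2: Assuming the proof has a gap, then by Premise 2, the theorem remains open.
Since one of the proof is complete or the proof has a gap must hold, we get the theorem is proven or the theorem remains open.

The theorem is proven or the theorem remains open.


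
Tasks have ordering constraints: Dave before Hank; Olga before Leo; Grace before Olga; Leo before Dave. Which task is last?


Constraints: Dave before Hank; Olga before Leo; Grace before Olga; Leo before Dave
The last task can have nothing scheduled after it, so it must never appear on the left of a 'before'.
Tasks appearing before some other task: Dave, Olga, Grace, Leo.
The only task not in that list is Hank → it is last.

Hank


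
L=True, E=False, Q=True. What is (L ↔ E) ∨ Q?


L = True, E = False, Q = True
Expression: (L ↔ E) ∨ Q
Step 1: L ↔ E = (True iff False) (true when values match) = False
Step 2: (False) ∨ Q = False OR True = True

True


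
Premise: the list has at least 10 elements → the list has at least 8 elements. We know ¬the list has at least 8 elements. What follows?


Modus tollens: P → Q, ¬Q ⊢ ¬P
P: the list has at least 10 elements
Q: the list has at least 8 elements
We have P → Q and Q is false.
By modus tollens, P must be false.

It is not the case that the list has at least 10 elements


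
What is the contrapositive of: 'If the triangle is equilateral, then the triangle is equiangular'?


Original: If the triangle is equilateral, then the triangle is equiangular
Contrapositive: If ¬Q, then ¬P
Negate Q: not (the triangle is equiangular)
Negate P: not (the triangle is equilateral)

If not (the triangle is equiangular), then not (the triangle is equilateral).


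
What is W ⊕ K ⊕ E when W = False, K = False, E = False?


W = False, K = False, E = False
Step 1: W ⊕ K = False XOR False = False
Step 2: False ⊕ E = False XOR False = False
XOR is true when an odd number of operands are true.

False


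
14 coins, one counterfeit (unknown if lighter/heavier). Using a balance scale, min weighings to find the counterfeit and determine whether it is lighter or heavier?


Let n = 14. 28 possibilities (n coins × lighter/heavier); each weighing has 3 outcomes.
Bound for k weighings: say the first weighing puts j coins on each pan. If it tips, the 2j weighed coins remain suspects (each with a known direction) and k-1 weighings give 3^(k-1) outcomes; 3^(k-1) is odd, so 2j ≤ 3^(k-1) - 1. If it balances, the n - 2j unweighed coins remain with direction unknown: 2(n - 2j) ≤ 3^(k-1) - 1 by the same parity argument. Adding, n ≤ (3^(k-1) - 1) + (3^(k-1) - 1)/2 = (3^k - 3)/2, and the classical three-group strategy achieves this (3 coins in 2 weighings, 12 in 3, 39 in 4, 120 in 5).
So we need the smallest k with (3^k - 3)/2 ≥ 14.
k = 3: (3^3 - 3)/2 = 12 < 14 ✗
k = 4: (3^4 - 3)/2 = 39 ≥ 14 ✓

4


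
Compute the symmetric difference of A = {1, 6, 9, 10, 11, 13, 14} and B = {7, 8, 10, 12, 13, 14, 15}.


A = {1, 6, 9, 10, 11, 13, 14}
B = {7, 8, 10, 12, 13, 14, 15}
Operation: symmetric difference
In A only: [1, 6, 9, 11], in B only: [7, 8, 12, 15]

{1, 6, 7, 8, 9, 11, 12, 15}


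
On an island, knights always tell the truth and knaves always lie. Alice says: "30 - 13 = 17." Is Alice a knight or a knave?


Statement: "30 - 13 = 17."
Actual: 30 - 13 = 17
Claimed: 17
Statement is TRUE → Alice tells the truth → Knight

Knight


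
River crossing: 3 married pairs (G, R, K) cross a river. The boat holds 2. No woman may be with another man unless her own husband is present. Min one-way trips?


Label couples G, R, K (H = husband, W = wife).
Counting alone: 6 people, the boat carries 2 and someone must bring it back, so each round trip nets at most +1 on the far side until the last crossing → at least 9 trips. The jealousy constraint makes 9 impossible; the shortest valid schedule has 11:
1. WG+WR →  (far: WG,WR; near: HG,HR,HK,WK)
2. WG ←       (far: WR; near: HG,HR,HK,WG,WK)
3. WG+WK →  (far: WG,WR,WK; near: HG,HR,HK)
4. WG ←       (far: WR,WK; near: HG,HR,HK,WG)
5. HR+HK →  (far: HR,WR,HK,WK; near: HG,WG)
6. HR+WR ←  (far: HK,WK; near: HG,WG,HR,WR)
7. HG+HR →  (far: HG,HR,HK,WK; near: WG,WR)
8. WK ←       (far: HG,HR,HK; near: WG,WR,WK)
9. WG+WR →  (far: HG,WG,HR,WR,HK; near: WK)
10. HK ←      (far: HG,WG,HR,WR; near: HK,WK)
11. HK+WK → (far: all six; near: empty)
In every state each wife is either with her husband or with no other man.
Minimum trips = 11

11


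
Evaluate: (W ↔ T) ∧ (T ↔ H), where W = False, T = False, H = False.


W = False, T = False, H = False
Step 1: W ↔ T is true when W and T have the same value. Result: True
Step 2: T ↔ H is true when T and H have the same value. Result: True
Step 3: True ∧ True = True

True


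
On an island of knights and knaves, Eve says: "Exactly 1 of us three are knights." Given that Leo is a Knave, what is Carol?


Eve claims exactly 1 knights among Eve, Leo, Carol.
Given: Leo is a Knave.

Case 1: Eve is a Knight (tells truth)
  Then exactly 1 of the three are knights.
  Counting Eve, Leo: 1 knight(s) so far. Need 0 more → Carol = Knave.
Case 2: Eve is a Knave (lies)
  Then the count is NOT 1.
  If Carol = Knight, count = 1 = 1 → claim would be true, contradicts lie.
  If Carol = Knave, count = 0 ≠ 1 → lie confirmed ✓

Carol is a Knave.

Knave


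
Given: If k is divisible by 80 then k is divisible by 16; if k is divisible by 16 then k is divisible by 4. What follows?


Hypothetical syllogism: P → Q, Q → R ⊢ P → R
Premise 1: k is divisible by 80 → k is divisible by 16
Premise 2: k is divisible by 16 → k is divisible by 4
Chain the implications: the middle term (k is divisible by 16) links the two.
Conclusion: If k is divisible by 80, then k is divisible by 4.

If k is divisible by 80, then k is divisible by 4.


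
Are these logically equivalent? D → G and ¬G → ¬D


Expression 1: D → G
Expression 2: ¬G → ¬D
Truth table (D G | Expr1 Expr2):
  T T |   T     T
  T F |   F     F
  F T |   T     T
  F F |   T     T
All 4 rows agree, so the expressions are logically equivalent.

Yes


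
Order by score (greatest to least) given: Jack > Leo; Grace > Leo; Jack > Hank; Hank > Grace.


Constraints: Jack > Leo; Grace > Leo; Jack > Hank; Hank > Grace
Method: at each step, the next-highest is the one remaining person who never appears on the smaller side of a constraint between remaining people.
  Step 1: remaining {Grace, Jack, Hank, Leo}; on the smaller side: {Grace, Hank, Leo} → Jack is next (Jack > Leo; Jack > Hank).
  Step 2: remaining {Grace, Hank, Leo}; on the smaller side: {Grace, Leo} → Hank is next (Hank > Grace).
  Step 3: remaining {Grace, Leo}; on the smaller side: {Leo} → Grace is next (Grace > Leo).
  Step 4: only Leo remains → lowest.
Final ranking (highest to lowest):

Jack > Hank > Grace > Leo


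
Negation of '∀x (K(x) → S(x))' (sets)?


Original: ∀x (K(x) → S(x))
Rule: ¬∀→∃, ¬∃→∀, negate predicate.
Negation: ∃x (K(x) ∧ ¬S(x))

∃x (K(x) ∧ ¬S(x))


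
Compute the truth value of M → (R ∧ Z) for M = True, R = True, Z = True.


M = True, R = True, Z = True
Step 1: R ∧ Z = True AND True = True
Step 2: M → (True): false only when M=True and consequent=False.
Result: True

True


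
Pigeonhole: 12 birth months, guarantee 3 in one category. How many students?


Pigeonhole: to guarantee k in one of n categories, need (k-1)×n + 1.
k = 3, n = 12
Minimum = (3-1) × 12 + 1 = 2 × 12 + 1

25


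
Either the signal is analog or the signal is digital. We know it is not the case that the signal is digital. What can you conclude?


Disjunctive syllogism: P ∨ Q, ¬P ⊢ Q
Disjunction: the signal is analog ∨ the signal is digital
We know it is not the case that the signal is digital.
By disjunctive syllogism, the other disjunct must be true.

The signal is analog


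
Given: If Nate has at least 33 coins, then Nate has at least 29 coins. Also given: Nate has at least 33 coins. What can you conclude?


Modus ponens: P → Q, P ⊢ Q
P: Nate has at least 33 coins
Q: Nate has at least 29 coins
We have P → Q and P is true.
By modus ponens, Q must be true.

Nate has at least 29 coins


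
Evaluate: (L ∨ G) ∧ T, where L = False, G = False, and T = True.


L = False, G = False, T = True
Step 1: L ∨ G = False OR False = False
Step 2: False ∧ T = False AND True = False
OR is true when at least one operand is true; AND requires both.

False


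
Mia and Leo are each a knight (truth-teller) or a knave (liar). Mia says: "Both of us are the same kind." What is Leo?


Mia says: "Both of us are the same kind."
Case 1: Mia is a Knight (truth-teller)
  Statement is true → they ARE the same → Leo is also a Knight
Case 2: Mia is a Knave (liar)
  Statement is false → they are NOT the same → Leo is a Knight
In both cases, Leo is a Knight.

Knight


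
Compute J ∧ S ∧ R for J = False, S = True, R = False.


J = False, S = True, R = False
Step 1: J ∧ S = False AND True = False
Step 2: (False) ∧ R = (False) AND False = False
AND is true only when ALL operands are true.

False


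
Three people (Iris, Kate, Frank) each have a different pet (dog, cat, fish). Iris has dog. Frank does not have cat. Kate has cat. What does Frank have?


From clues:
  Kate → cat
  Iris → dog
By elimination, Frank gets the remaining.

fish


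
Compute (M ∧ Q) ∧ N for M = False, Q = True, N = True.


M = False, Q = True, N = True
Step 1: M ∧ Q = False AND True = False
Step 2: False ∧ N = False AND True = False
AND is true only when ALL operands are true.

False


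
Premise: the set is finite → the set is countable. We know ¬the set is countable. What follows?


Modus tollens: P → Q, ¬Q ⊢ ¬P
P: the set is finite
Q: the set is countable
We have P → Q and Q is false.
By modus tollens, P must be false.

It is not the case that the set is finite


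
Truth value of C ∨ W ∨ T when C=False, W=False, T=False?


C = False, W = False, T = False
Expression: C ∨ W ∨ T
Step 1: C ∨ W = False OR False = False
Step 2: (False) ∨ T = False OR False = False

False


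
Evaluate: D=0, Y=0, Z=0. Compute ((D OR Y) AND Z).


D OR Y = 0|0 = 0
0 AND 0 = 0

0


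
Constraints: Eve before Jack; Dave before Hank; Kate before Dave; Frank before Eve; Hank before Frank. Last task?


Constraints: Eve before Jack; Dave before Hank; Kate before Dave; Frank before Eve; Hank before Frank
The last task can have nothing scheduled after it, so it must never appear on the left of a 'before'.
Tasks appearing before some other task: Eve, Dave, Kate, Frank, Hank.
The only task not in that list is Jack → it is last.

Jack


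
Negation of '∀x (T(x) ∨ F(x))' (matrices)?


Original: ∀x (T(x) ∨ F(x))
Rule: ¬∀→∃, ¬∃→∀, negate predicate.
Negation: ∃x (¬T(x) ∧ ¬F(x))

∃x (¬T(x) ∧ ¬F(x))


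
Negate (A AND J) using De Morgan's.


De Morgan's law: ¬(P ∧ Q) ≡ ¬P ∨ ¬Q
¬(A ∧ J) = ¬A ∨ ¬J

¬A ∨ ¬J


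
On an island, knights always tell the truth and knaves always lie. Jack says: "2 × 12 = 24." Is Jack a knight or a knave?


Statement: "2 × 12 = 24."
Actual: 2 × 12 = 24
Claimed: 24
Statement is TRUE → Jack tells the truth → Knight

Knight


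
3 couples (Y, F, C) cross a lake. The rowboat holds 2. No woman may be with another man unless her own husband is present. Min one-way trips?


Label couples Y, F, C (H = husband, W = wife).
Counting alone: 6 people, the rowboat carries 2 and someone must bring it back, so each round trip nets at most +1 on the far side until the last crossing → at least 9 trips. The jealousy constraint makes 9 impossible; the shortest valid schedule has 11:
1. WY+WF →  (far: WY,WF; near: HY,HF,HC,WC)
2. WY ←       (far: WF; near: HY,HF,HC,WY,WC)
3. WY+WC →  (far: WY,WF,WC; near: HY,HF,HC)
4. WY ←       (far: WF,WC; near: HY,HF,HC,WY)
5. HF+HC →  (far: HF,WF,HC,WC; near: HY,WY)
6. HF+WF ←  (far: HC,WC; near: HY,WY,HF,WF)
7. HY+HF →  (far: HY,HF,HC,WC; near: WY,WF)
8. WC ←       (far: HY,HF,HC; near: WY,WF,WC)
9. WY+WF →  (far: HY,WY,HF,WF,HC; near: WC)
10. HC ←      (far: HY,WY,HF,WF; near: HC,WC)
11. HC+WC → (far: all six; near: empty)
In every state each wife is either with her husband or with no other man.
Minimum trips = 11

11


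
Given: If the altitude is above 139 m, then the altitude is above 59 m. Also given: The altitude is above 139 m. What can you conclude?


Modus ponens: P → Q, P ⊢ Q
P: the altitude is above 139 m
Q: the altitude is above 59 m
We have P → Q and P is true.
By modus ponens, Q must be true.

The altitude is above 59 m


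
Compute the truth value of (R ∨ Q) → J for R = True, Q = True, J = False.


R = True, Q = True, J = False
Step 1: R ∨ Q = True OR True = True
Step 2: (True) → J: false only when antecedent=True and J=False.
Result: False

False


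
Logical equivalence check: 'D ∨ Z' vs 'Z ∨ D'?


Expression 1: D ∨ Z
Expression 2: Z ∨ D
Truth table (D Z | Expr1 Expr2):
  T T |   T     T
  T F |   T     T
  F T |   T     T
  F F |   F     F
All 4 rows agree, so the expressions are logically equivalent.

Yes


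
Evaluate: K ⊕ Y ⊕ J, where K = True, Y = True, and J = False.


K = True, Y = True, J = False
Step 1: K ⊕ Y = True XOR True = False
Step 2: False ⊕ J = False XOR False = False
XOR is true when an odd number of operands are true.

False


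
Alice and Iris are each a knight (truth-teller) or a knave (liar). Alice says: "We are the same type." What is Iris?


Alice says: "We are the same type."
Case 1: Alice is a Knight (truth-teller)
  Statement is true → they ARE the same → Iris is also a Knight
Case 2: Alice is a Knave (liar)
  Statement is false → they are NOT the same → Iris is a Knight
In both cases, Iris is a Knight.

Knight


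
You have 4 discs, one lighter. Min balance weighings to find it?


Each weighing has 3 outcomes (left heavy / balance / right heavy), so k weighings distinguish at most 3^k cases; splitting into three near-equal groups achieves this.
Need 3^k ≥ 4: 3^1 = 3 < 4 ≤ 3^2 = 9
k = ⌈log₃(4)⌉ = 2

2


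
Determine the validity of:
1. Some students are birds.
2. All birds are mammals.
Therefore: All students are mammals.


Premise 1: Some students are birds.
Premise 2: All birds are mammals.
Conclusion: All students are mammals.
Fallacy: illicit minor. The minor term (students) is distributed in the conclusion ('All students ...') but undistributed in its premise ('Some students are birds' doesn't cover all students).
Only 'Some students are mammals' follows, not 'All'.

Invalid


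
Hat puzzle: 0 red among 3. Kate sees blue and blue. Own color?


Total red = 0, seen red = 0
Own red = 0 - 0 = 0
Kate's hat is blue.

blue


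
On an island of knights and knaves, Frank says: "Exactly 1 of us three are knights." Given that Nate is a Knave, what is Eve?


Frank claims exactly 1 knights among Frank, Nate, Eve.
Given: Nate is a Knave.

Case 1: Frank is a Knight (tells truth)
  Then exactly 1 of the three are knights.
  Counting Frank, Nate: 1 knight(s) so far. Need 0 more → Eve = Knave.
Case 2: Frank is a Knave (lies)
  Then the count is NOT 1.
  If Eve = Knight, count = 1 = 1 → claim would be true, contradicts lie.
  If Eve = Knave, count = 0 ≠ 1 → lie confirmed ✓

Eve is a Knave.

Knave


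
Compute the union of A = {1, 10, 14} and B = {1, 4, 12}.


A = {1, 10, 14}
B = {1, 4, 12}
Operation: union
All elements combined: 1, 4, 10, 12, 14

{1, 4, 10, 12, 14}


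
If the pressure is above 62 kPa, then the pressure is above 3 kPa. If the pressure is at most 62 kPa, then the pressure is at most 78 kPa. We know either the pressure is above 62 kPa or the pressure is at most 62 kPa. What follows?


Constructive dilemma: (P → Q) ∧ (R → S), P ∨ R ⊢ Q ∨ S
Premise 1: the pressure is above 62 kPa → the pressure is above 3 kPa
Premise 2: the pressure is at most 62 kPa → the pressure is at most 78 kPa
Premise 3: the pressure is above 62 kPa ∨ the pressure is at most 62 kPa
Case 1: Assuming the pressure is above 62 kPa, then by Premise 1, the pressure is above 3 kPa.
Case 2: Assuming the pressure is at most 62 kPa, then by Premise 2, the pressure is at most 78 kPa.
Since one of the pressure is above 62 kPa or the pressure is at most 62 kPa must hold, we get the pressure is above 3 kPa or the pressure is at most 78 kPa.

The pressure is above 3 kPa or the pressure is at most 78 kPa.


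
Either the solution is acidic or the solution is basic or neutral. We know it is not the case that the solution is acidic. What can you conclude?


Disjunctive syllogism: P ∨ Q, ¬P ⊢ Q
Disjunction: the solution is acidic ∨ the solution is basic or neutral
We know it is not the case that the solution is acidic.
By disjunctive syllogism, the other disjunct must be true.

The solution is basic or neutral


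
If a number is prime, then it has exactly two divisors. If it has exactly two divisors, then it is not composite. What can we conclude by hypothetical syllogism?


Hypothetical syllogism: P → Q, Q → R ⊢ P → R
Premise 1: a number is prime → it has exactly two divisors
Premise 2: it has exactly two divisors → it is not composite
Chain the implications: the middle term (it has exactly two divisors) links the two.
Conclusion: If a number is prime, then it is not composite.

If a number is prime, then it is not composite.


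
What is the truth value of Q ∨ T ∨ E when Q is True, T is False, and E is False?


Q = True, T = False, E = False
Step 1: Q ∨ T = True OR False = True
Step 2: True ∨ E = True OR False = True
OR is true when at least one operand is true.

True


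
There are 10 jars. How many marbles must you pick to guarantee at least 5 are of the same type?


Pigeonhole: to guarantee k in one of n categories, need (k-1)×n + 1.
k = 5, n = 10
Minimum = (5-1) × 10 + 1 = 4 × 10 + 1

41


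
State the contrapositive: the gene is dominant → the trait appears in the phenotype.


Original: If the gene is dominant, then the trait appears in the phenotype
Contrapositive: If ¬Q, then ¬P
Negate Q: not (the trait appears in the phenotype)
Negate P: not (the gene is dominant)

If not (the trait appears in the phenotype), then not (the gene is dominant).


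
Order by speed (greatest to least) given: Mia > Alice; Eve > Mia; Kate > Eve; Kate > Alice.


Constraints: Mia > Alice; Eve > Mia; Kate > Eve; Kate > Alice
Method: at each step, the next-highest is the one remaining person who never appears on the smaller side of a constraint between remaining people.
  Step 1: remaining {Kate, Alice, Mia, Eve}; on the smaller side: {Alice, Mia, Eve} → Kate is next (Kate > Eve; Kate > Alice).
  Step 2: remaining {Alice, Mia, Eve}; on the smaller side: {Alice, Mia} → Eve is next (Eve > Mia).
  Step 3: remaining {Alice, Mia}; on the smaller side: {Alice} → Mia is next (Mia > Alice).
  Step 4: only Alice remains → lowest.
Final ranking (highest to lowest):

Kate > Eve > Mia > Alice


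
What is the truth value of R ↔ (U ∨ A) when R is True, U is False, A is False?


R = True, U = False, A = False
Step 1: U ∨ A = False OR False = False
Step 2: R ↔ (False): true when both sides have same truth value.
Result: True ↔ False = False

False


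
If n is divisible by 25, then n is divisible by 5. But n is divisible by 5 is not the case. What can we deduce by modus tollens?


Modus tollens: P → Q, ¬Q ⊢ ¬P
P: n is divisible by 25
Q: n is divisible by 5
We have P → Q and Q is false.
By modus tollens, P must be false.

It is not the case that n is divisible by 25


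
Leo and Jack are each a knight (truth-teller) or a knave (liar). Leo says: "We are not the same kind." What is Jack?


Leo says: "We are not the same kind."
Case 1: Leo is a Knight (truth-teller)
  Statement is true → they ARE different → Jack is a Knave
Case 2: Leo is a Knave (liar)
  Statement is false → they are NOT different → Jack is a Knave
In both cases, Jack is a Knave.

Knave


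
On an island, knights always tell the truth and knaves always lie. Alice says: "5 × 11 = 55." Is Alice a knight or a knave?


Statement: "5 × 11 = 55."
Actual: 5 × 11 = 55
Claimed: 55
Statement is TRUE → Alice tells the truth → Knight

Knight


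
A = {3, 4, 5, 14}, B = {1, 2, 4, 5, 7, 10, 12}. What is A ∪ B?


A = {3, 4, 5, 14}
B = {1, 2, 4, 5, 7, 10, 12}
Operation: union
All elements combined: 1, 2, 3, 4, 5, 7, 10, 12, 14

{1, 2, 3, 4, 5, 7, 10, 12, 14}


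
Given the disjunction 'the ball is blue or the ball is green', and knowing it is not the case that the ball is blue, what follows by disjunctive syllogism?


Disjunctive syllogism: P ∨ Q, ¬P ⊢ Q
Disjunction: the ball is blue ∨ the ball is green
We know it is not the case that the ball is blue.
By disjunctive syllogism, the other disjunct must be true.

The ball is green


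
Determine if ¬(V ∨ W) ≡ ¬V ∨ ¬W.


Expression 1: ¬(V ∨ W)
Expression 2: ¬V ∨ ¬W
Truth table (V W | Expr1 Expr2):
  T T |   F     F
  T F |   F     T   ← differ
  F T |   F     T   ← differ
  F F |   T     T
Counterexample: V=T, W=F gives Expr1 = F but Expr2 = T, so the expressions are NOT logically equivalent.

No


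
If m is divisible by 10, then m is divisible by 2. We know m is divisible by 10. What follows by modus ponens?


Modus ponens: P → Q, P ⊢ Q
P: m is divisible by 10
Q: m is divisible by 2
We have P → Q and P is true.
By modus ponens, Q must be true.

m is divisible by 2


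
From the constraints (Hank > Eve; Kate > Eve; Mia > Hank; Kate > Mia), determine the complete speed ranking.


Constraints: Hank > Eve; Kate > Eve; Mia > Hank; Kate > Mia
Method: at each step, the next-highest is the one remaining person who never appears on the smaller side of a constraint between remaining people.
  Step 1: remaining {Kate, Hank, Mia, Eve}; on the smaller side: {Hank, Mia, Eve} → Kate is next (Kate > Eve; Kate > Mia).
  Step 2: remaining {Hank, Mia, Eve}; on the smaller side: {Hank, Eve} → Mia is next (Mia > Hank).
  Step 3: remaining {Hank, Eve}; on the smaller side: {Eve} → Hank is next (Hank > Eve).
  Step 4: only Eve remains → lowest.
Final ranking (highest to lowest):

Kate > Mia > Hank > Eve


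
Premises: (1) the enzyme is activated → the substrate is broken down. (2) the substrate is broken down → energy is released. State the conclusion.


Hypothetical syllogism: P → Q, Q → R ⊢ P → R
Premise 1: the enzyme is activated → the substrate is broken down
Premise 2: the substrate is broken down → energy is released
Chain the implications: the middle term (the substrate is broken down) links the two.
Conclusion: If the enzyme is activated, then energy is released.

If the enzyme is activated, then energy is released.


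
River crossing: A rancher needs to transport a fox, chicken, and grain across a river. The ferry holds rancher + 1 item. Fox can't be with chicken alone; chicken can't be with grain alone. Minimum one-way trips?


1. rancher+chicken → 2. rancher ← 3. rancher+fox → 4. rancher+chicken ← 5. rancher+grain → 6. rancher ← 7. rancher+chicken →
Minimum trips = 7

7


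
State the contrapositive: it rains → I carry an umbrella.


Original: If it rains, then I carry an umbrella
Contrapositive: If ¬Q, then ¬P
Negate Q: not (I carry an umbrella)
Negate P: not (it rains)

If not (I carry an umbrella), then not (it rains).


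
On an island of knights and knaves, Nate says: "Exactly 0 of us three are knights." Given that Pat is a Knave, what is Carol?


Nate claims exactly 0 knights among Nate, Pat, Carol.
Given: Pat is a Knave.

Case 1: Nate is a Knight (tells truth)
  Then exactly 0 of the three are knights.
  Counting Nate, Pat: 1 knight(s) so far. Need -1 more → impossible.
Case 2: Nate is a Knave (lies)
  Then the count is NOT 0.
  If Carol = Knave, count = 0 = 0 → claim would be true, contradicts lie.
  If Carol = Knight, count = 1 ≠ 0 → lie confirmed ✓

Carol is a Knight.

Knight


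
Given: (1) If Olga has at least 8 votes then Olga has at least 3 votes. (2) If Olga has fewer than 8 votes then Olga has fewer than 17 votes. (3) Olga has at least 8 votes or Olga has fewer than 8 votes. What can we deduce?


Constructive dilemma: (P → Q) ∧ (R → S), P ∨ R ⊢ Q ∨ S
Premise 1: Olga has at least 8 votes → Olga has at least 3 votes
Premise 2: Olga has fewer than 8 votes → Olga has fewer than 17 votes
Premise 3: Olga has at least 8 votes ∨ Olga has fewer than 8 votes
Case 1: Assuming Olga has at least 8 votes, then by Premise 1, Olga has at least 3 votes.
Case 2: Assuming Olga has fewer than 8 votes, then by Premise 2, Olga has fewer than 17 votes.
Since one of Olga has at least 8 votes or Olga has fewer than 8 votes must hold, we get Olga has at least 3 votes or Olga has fewer than 17 votes.

Olga has at least 3 votes or Olga has fewer than 17 votes.


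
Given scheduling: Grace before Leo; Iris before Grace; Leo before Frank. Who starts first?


Constraints: Grace before Leo; Iris before Grace; Leo before Frank
The first task can have nothing scheduled before it, so it must never appear on the right of a 'before'.
Tasks appearing after some 'before': Leo, Grace, Frank.
The only task not in that list is Iris → it is first.

Iris


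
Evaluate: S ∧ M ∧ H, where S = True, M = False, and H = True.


S = True, M = False, H = True
Step 1: S ∧ M = True AND False = False
Step 2: (False) ∧ H = (False) AND True = False
AND is true only when ALL operands are true.

False


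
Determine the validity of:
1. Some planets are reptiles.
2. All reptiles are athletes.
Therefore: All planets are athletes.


Premise 1: Some planets are reptiles.
Premise 2: All reptiles are athletes.
Conclusion: All planets are athletes.
Fallacy: illicit minor. The minor term (planets) is distributed in the conclusion ('All planets ...') but undistributed in its premise ('Some planets are reptiles' doesn't cover all planets).
Only 'Some planets are athletes' follows, not 'All'.

Invalid


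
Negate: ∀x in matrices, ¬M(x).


Original: ∀x ¬M(x)
Rule: ¬∀→∃, ¬∃→∀, negate predicate.
Negation: ∃x M(x)

∃x M(x)


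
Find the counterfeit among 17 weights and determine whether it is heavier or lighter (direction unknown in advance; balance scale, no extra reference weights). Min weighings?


Let n = 17. 34 possibilities (n weights × lighter/heavier); each weighing has 3 outcomes.
Bound for k weighings: say the first weighing puts j weights on each pan. If it tips, the 2j weighed weights remain suspects (each with a known direction) and k-1 weighings give 3^(k-1) outcomes; 3^(k-1) is odd, so 2j ≤ 3^(k-1) - 1. If it balances, the n - 2j unweighed weights remain with direction unknown: 2(n - 2j) ≤ 3^(k-1) - 1 by the same parity argument. Adding, n ≤ (3^(k-1) - 1) + (3^(k-1) - 1)/2 = (3^k - 3)/2, and the classical three-group strategy achieves this (3 weights in 2 weighings, 12 in 3, 39 in 4, 120 in 5).
So we need the smallest k with (3^k - 3)/2 ≥ 17.
k = 3: (3^3 - 3)/2 = 12 < 17 ✗
k = 4: (3^4 - 3)/2 = 39 ≥ 17 ✓

4


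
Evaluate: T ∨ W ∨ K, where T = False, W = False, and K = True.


T = False, W = False, K = True
Step 1: T ∨ W = False OR False = False
Step 2: False ∨ K = False OR True = True
OR is true when at least one operand is true.

True


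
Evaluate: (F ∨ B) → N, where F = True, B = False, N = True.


F = True, B = False, N = True
Step 1: F ∨ B = True OR False = True
Step 2: (True) → N: false only when antecedent=True and N=False.
Result: True

True


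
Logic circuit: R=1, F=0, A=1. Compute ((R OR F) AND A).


R OR F = 1|0 = 1
1 AND 1 = 1

1


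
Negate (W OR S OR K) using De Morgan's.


De Morgan's law: ¬(P ∨ Q ∨ R) ≡ ¬P ∧ ¬Q ∧ ¬R
¬(W ∨ S ∨ K) = ¬W ∧ ¬S ∧ ¬K

¬W ∧ ¬S ∧ ¬K


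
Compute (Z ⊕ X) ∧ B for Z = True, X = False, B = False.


Z = True, X = False, B = False
Step 1: Z ⊕ X = True XOR False = True
Step 2: True ∧ B = True AND False = False
XOR true when exactly one of Z,X is true; then AND with B.

False


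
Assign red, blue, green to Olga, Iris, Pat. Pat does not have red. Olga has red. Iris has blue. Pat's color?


From clues:
  Iris → blue
  Olga → red
By elimination, Pat gets the remaining.

green


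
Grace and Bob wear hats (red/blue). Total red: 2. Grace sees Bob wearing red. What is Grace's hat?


Total red = 2, Bob = red
Red accounted for: 1
Remaining for Grace: 1
Grace's hat is red.

red


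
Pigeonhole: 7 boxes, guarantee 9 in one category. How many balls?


Pigeonhole: to guarantee k in one of n categories, need (k-1)×n + 1.
k = 9, n = 7
Minimum = (9-1) × 7 + 1 = 8 × 7 + 1

57


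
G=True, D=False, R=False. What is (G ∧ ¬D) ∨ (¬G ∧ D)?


G = True, D = False, R = False
Expression: (G ∧ ¬D) ∨ (¬G ∧ D)
Step 1: ¬D = NOT False = True
Step 2: G ∧ ¬D = True AND True = True
Step 3: ¬G = NOT True = False
Step 4: ¬G ∧ D = False AND False = False
Step 5: (True) ∨ (False) = True OR False = True

True


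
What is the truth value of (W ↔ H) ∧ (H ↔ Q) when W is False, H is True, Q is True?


W = False, H = True, Q = True
Step 1: W ↔ H is true when W and H have the same value. Result: False
Step 2: H ↔ Q is true when H and Q have the same value. Result: True
Step 3: False ∧ True = False

False


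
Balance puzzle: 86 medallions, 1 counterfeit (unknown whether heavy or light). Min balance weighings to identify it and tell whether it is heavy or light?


Let n = 86. 172 possibilities (n medallions × lighter/heavier); each weighing has 3 outcomes.
Bound for k weighings: say the first weighing puts j medallions on each pan. If it tips, the 2j weighed medallions remain suspects (each with a known direction) and k-1 weighings give 3^(k-1) outcomes; 3^(k-1) is odd, so 2j ≤ 3^(k-1) - 1. If it balances, the n - 2j unweighed medallions remain with direction unknown: 2(n - 2j) ≤ 3^(k-1) - 1 by the same parity argument. Adding, n ≤ (3^(k-1) - 1) + (3^(k-1) - 1)/2 = (3^k - 3)/2, and the classical three-group strategy achieves this (3 medallions in 2 weighings, 12 in 3, 39 in 4, 120 in 5).
So we need the smallest k with (3^k - 3)/2 ≥ 86.
k = 4: (3^4 - 3)/2 = 39 < 86 ✗
k = 5: (3^5 - 3)/2 = 120 ≥ 86 ✓

5


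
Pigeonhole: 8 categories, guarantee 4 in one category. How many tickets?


Pigeonhole: to guarantee k in one of n categories, need (k-1)×n + 1.
k = 4, n = 8
Minimum = (4-1) × 8 + 1 = 3 × 8 + 1

25


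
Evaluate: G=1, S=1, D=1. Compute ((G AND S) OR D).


G AND S = 1&1 = 1
1 OR 1 = 1

1


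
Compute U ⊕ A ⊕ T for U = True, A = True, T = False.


U = True, A = True, T = False
Step 1: U ⊕ A = True XOR True = False
Step 2: False ⊕ T = False XOR False = False
XOR is true when an odd number of operands are true.

False


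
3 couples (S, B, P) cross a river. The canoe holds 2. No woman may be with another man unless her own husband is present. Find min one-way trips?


Label couples S, B, P (H = husband, W = wife).
Counting alone: 6 people, the canoe carries 2 and someone must bring it back, so each round trip nets at most +1 on the far side until the last crossing → at least 9 trips. The jealousy constraint makes 9 impossible; the shortest valid schedule has 11:
1. WS+WB →  (far: WS,WB; near: HS,HB,HP,WP)
2. WS ←       (far: WB; near: HS,HB,HP,WS,WP)
3. WS+WP →  (far: WS,WB,WP; near: HS,HB,HP)
4. WS ←       (far: WB,WP; near: HS,HB,HP,WS)
5. HB+HP →  (far: HB,WB,HP,WP; near: HS,WS)
6. HB+WB ←  (far: HP,WP; near: HS,WS,HB,WB)
7. HS+HB →  (far: HS,HB,HP,WP; near: WS,WB)
8. WP ←       (far: HS,HB,HP; near: WS,WB,WP)
9. WS+WB →  (far: HS,WS,HB,WB,HP; near: WP)
10. HP ←      (far: HS,WS,HB,WB; near: HP,WP)
11. HP+WP → (far: all six; near: empty)
In every state each wife is either with her husband or with no other man.
Minimum trips = 11

11


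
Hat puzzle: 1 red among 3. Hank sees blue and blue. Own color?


Total red = 1, seen red = 0
Own red = 1 - 0 = 1
Hank's hat is red.

red


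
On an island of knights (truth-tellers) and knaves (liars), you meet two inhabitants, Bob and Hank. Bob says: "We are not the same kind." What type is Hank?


Bob says: "We are not the same kind."
Case 1: Bob is a Knight (truth-teller)
  Statement is true → they ARE different → Hank is a Knave
Case 2: Bob is a Knave (liar)
  Statement is false → they are NOT different → Hank is a Knave
In both cases, Hank is a Knave.

Knave


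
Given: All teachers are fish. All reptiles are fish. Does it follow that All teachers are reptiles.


Premise 1: All teachers are fish.
Premise 2: All reptiles are fish.
Conclusion: All teachers are reptiles.
Fallacy: undistributed middle. fish is predicate in both.
Counterexample: teachers and reptiles could be disjoint subsets of fish.

Invalid


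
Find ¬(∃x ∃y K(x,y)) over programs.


Original: ∃x ∃y K(x,y)
Rule: ¬∀→∃, ¬∃→∀, negate predicate.
Negation: ∀x ∀y ¬K(x,y)

∀x ∀y ¬K(x,y)


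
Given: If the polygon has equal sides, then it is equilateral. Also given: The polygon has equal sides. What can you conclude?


Modus ponens: P → Q, P ⊢ Q
P: the polygon has equal sides
Q: it is equilateral
We have P → Q and P is true.
By modus ponens, Q must be true.

It is equilateral


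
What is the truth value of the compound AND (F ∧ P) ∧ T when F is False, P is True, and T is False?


F = False, P = True, T = False
Step 1: F ∧ P = False AND True = False
Step 2: False ∧ T = False AND False = False
AND is true only when ALL operands are true.

False


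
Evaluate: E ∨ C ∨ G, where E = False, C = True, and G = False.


E = False, C = True, G = False
Step 1: E ∨ C = False OR True = True
Step 2: True ∨ G = True OR False = True
OR is true when at least one operand is true.

True


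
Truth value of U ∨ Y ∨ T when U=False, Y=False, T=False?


U = False, Y = False, T = False
Expression: U ∨ Y ∨ T
Step 1: U ∨ Y = False OR False = False
Step 2: (False) ∨ T = False OR False = False

False


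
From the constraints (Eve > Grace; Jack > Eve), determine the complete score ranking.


Constraints: Eve > Grace; Jack > Eve
Method: at each step, the next-highest is the one remaining person who never appears on the smaller side of a constraint between remaining people.
  Step 1: remaining {Eve, Jack, Grace}; on the smaller side: {Eve, Grace} → Jack is next (Jack > Eve).
  Step 2: remaining {Eve, Grace}; on the smaller side: {Grace} → Eve is next (Eve > Grace).
  Step 3: only Grace remains → lowest.
Final ranking (highest to lowest):

Jack > Eve > Grace


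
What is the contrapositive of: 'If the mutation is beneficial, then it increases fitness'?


Original: If the mutation is beneficial, then it increases fitness
Contrapositive: If ¬Q, then ¬P
Negate Q: not (it increases fitness)
Negate P: not (the mutation is beneficial)

If not (it increases fitness), then not (the mutation is beneficial).


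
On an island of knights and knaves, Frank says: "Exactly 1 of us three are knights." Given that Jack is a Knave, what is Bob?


Frank claims exactly 1 knights among Frank, Jack, Bob.
Given: Jack is a Knave.

Case 1: Frank is a Knight (tells truth)
  Then exactly 1 of the three are knights.
  Counting Frank, Jack: 1 knight(s) so far. Need 0 more → Bob = Knave.
Case 2: Frank is a Knave (lies)
  Then the count is NOT 1.
  If Bob = Knight, count = 1 = 1 → claim would be true, contradicts lie.
  If Bob = Knave, count = 0 ≠ 1 → lie confirmed ✓

Bob is a Knave.

Knave


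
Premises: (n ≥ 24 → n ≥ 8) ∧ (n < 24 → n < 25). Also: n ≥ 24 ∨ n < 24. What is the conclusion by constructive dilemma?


Constructive dilemma: (P → Q) ∧ (R → S), P ∨ R ⊢ Q ∨ S
Premise 1: n ≥ 24 → n ≥ 8
Premise 2: n < 24 → n < 25
Premise 3: n ≥ 24 ∨ n < 24
Case 1: Assuming n ≥ 24, then by Premise 1, n ≥ 8.
Case 2: Assuming n < 24, then by Premise 2, n < 25.
Since one of n ≥ 24 or n < 24 must hold, we get n ≥ 8 or n < 25.

n ≥ 8 or n < 25.


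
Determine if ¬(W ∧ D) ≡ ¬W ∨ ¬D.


Expression 1: ¬(W ∧ D)
Expression 2: ¬W ∨ ¬D
Truth table (W D | Expr1 Expr2):
  T T |   F     F
  T F |   T     T
  F T |   T     T
  F F |   T     T
All 4 rows agree, so the expressions are logically equivalent.

Yes


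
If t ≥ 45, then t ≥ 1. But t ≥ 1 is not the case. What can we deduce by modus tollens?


Modus tollens: P → Q, ¬Q ⊢ ¬P
P: t ≥ 45
Q: t ≥ 1
We have P → Q and Q is false.
By modus tollens, P must be false.

It is not the case that t ≥ 45


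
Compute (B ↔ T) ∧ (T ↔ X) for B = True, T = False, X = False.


B = True, T = False, X = False
Step 1: B ↔ T is true when B and T have the same value. Result: False
Step 2: T ↔ X is true when T and X have the same value. Result: True
Step 3: False ∧ True = False

False


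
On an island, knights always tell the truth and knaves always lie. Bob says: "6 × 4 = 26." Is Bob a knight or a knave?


Statement: "6 × 4 = 26."
Actual: 6 × 4 = 24
Claimed: 26
Statement is FALSE → Bob lies → Knave

Knave


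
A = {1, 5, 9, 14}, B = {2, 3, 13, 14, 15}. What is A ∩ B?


A = {1, 5, 9, 14}
B = {2, 3, 13, 14, 15}
Operation: intersection
Elements in both: 14

{14}


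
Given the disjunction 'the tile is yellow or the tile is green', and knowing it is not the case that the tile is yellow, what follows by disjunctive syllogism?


Disjunctive syllogism: P ∨ Q, ¬P ⊢ Q
Disjunction: the tile is yellow ∨ the tile is green
We know it is not the case that the tile is yellow.
By disjunctive syllogism, the other disjunct must be true.

The tile is green


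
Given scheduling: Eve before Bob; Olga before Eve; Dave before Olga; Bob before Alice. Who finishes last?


Constraints: Eve before Bob; Olga before Eve; Dave before Olga; Bob before Alice
The last task can have nothing scheduled after it, so it must never appear on the left of a 'before'.
Tasks appearing before some other task: Eve, Olga, Dave, Bob.
The only task not in that list is Alice → it is last.

Alice
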